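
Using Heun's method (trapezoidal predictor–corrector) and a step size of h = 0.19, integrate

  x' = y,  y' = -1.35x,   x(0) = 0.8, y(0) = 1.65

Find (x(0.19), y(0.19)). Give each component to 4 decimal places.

Heun on (x,y): k1 = f(s_n, state_n); k2 = f(s_n + h, state_n + h·k1); state_{n+1} = state_n + (h/2)·(k1 + k2).
0.000000: (0.800000, 1.650000)
  k1 = (1.650000, -1.080000)
  predictor → (1.113500, 1.444800)
  k2 = (1.444800, -1.503225)
  → (1.094006, 1.404594)
(x(0.19), y(0.19)) ≈ (1.0940, 1.4046)

1.0940, 1.4046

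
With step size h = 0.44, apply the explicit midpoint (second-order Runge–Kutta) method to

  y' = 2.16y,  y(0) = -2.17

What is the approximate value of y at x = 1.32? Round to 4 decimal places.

Midpoint: k1 = f(x_n, y_n); k2 = f(x_n + h/2, y_n + (h/2)·k1); y_{n+1} = y_n + h·k2.
x=0.000000, y=-2.170000:
  k1 = f(0.000000, -2.170000) = -4.687200
  k2 = f(0.220000, -3.201184) = -6.914557
  y ← -2.170000 + 0.44·(-6.914557) = -5.212405
x=0.440000, y=-5.212405:
  k1 = f(0.440000, -5.212405) = -11.258795
  k2 = f(0.660000, -7.689340) = -16.608975
  y ← -5.212405 + 0.44·(-16.608975) = -12.520354
x=0.880000, y=-12.520354:
  k1 = f(0.880000, -12.520354) = -27.043965
  k2 = f(1.100000, -18.470027) = -39.895257
  y ← -12.520354 + 0.44·(-39.895257) = -30.074268
y(1.32) ≈ -30.0743

-30.0743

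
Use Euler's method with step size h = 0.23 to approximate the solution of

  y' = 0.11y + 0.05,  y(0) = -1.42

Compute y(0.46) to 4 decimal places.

-1.4695

Euler: y_{n+1} = y_n + h·f(x_n, y_n).
x=0.000000, y=-1.420000: f=-0.106200 → y ← -1.420000 + 0.23·(-0.106200) = -1.444426
x=0.230000, y=-1.444426: f=-0.108887 → y ← -1.444426 + 0.23·(-0.108887) = -1.469470
y(0.46) ≈ -1.4695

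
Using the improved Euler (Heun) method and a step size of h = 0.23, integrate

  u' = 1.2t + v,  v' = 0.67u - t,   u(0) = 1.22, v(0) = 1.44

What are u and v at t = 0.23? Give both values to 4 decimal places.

1.6046, 1.6271

Heun on (u,v): k1 = f(t_n, state_n); k2 = f(t_n + h, state_n + h·k1); state_{n+1} = state_n + (h/2)·(k1 + k2).
0.000000: (1.220000, 1.440000)
  k1 = (1.440000, 0.817400)
  predictor → (1.551200, 1.628002)
  k2 = (1.904002, 0.809304)
  → (1.604560, 1.627071)
(u(0.23), v(0.23)) ≈ (1.6046, 1.6271)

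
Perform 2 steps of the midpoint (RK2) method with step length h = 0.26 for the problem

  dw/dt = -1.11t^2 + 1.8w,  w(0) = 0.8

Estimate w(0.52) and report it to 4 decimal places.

Midpoint: k1 = f(t_n, w_n); k2 = f(t_n + h/2, w_n + (h/2)·k1); w_{n+1} = w_n + h·k2.
t=0.000000, w=0.800000:
  k1 = f(0.000000, 0.800000) = 1.440000
  k2 = f(0.130000, 0.987200) = 1.758201
  w ← 0.800000 + 0.26·1.758201 = 1.257132
t=0.260000, w=1.257132:
  k1 = f(0.260000, 1.257132) = 2.187802
  k2 = f(0.390000, 1.541547) = 2.605953
  w ← 1.257132 + 0.26·2.605953 = 1.934680
w(0.52) ≈ 1.9347

1.9347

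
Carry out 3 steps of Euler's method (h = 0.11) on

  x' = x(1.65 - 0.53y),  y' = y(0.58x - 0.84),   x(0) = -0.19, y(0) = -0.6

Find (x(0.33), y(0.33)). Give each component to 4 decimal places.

-0.3390, -0.4268

Euler on (x,y): x_{n+1} = x_n + h·x', y_{n+1} = y_n + h·y'.
0.000000: (-0.190000, -0.600000); f=(-0.373920, 0.570120) → (-0.231131, -0.537287)
0.110000: (-0.231131, -0.537287); f=(-0.447184, 0.523347) → (-0.280321, -0.479719)
0.220000: (-0.280321, -0.479719); f=(-0.533802, 0.480959) → (-0.339040, -0.426813)
(x(0.33), y(0.33)) ≈ (-0.3390, -0.4268)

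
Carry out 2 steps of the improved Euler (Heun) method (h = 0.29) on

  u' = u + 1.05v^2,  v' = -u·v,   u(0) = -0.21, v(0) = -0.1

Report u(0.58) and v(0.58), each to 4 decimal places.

Heun on (u,v): k1 = f(t_n, state_n); k2 = f(t_n + h, state_n + h·k1); state_{n+1} = state_n + (h/2)·(k1 + k2).
0.000000: (-0.210000, -0.100000)
  k1 = (-0.199500, -0.021000)
  predictor → (-0.267855, -0.106090)
  k2 = (-0.256037, -0.028417)
  → (-0.276053, -0.107165)
0.290000: (-0.276053, -0.107165)
  k1 = (-0.263994, -0.029583)
  predictor → (-0.352611, -0.115745)
  k2 = (-0.338545, -0.040813)
  → (-0.363421, -0.117373)
(u(0.58), v(0.58)) ≈ (-0.3634, -0.1174)

-0.3634, -0.1174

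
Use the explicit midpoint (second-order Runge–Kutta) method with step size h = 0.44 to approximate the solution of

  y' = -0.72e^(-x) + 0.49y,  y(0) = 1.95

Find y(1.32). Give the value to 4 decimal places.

2.9152

Midpoint: k1 = f(x_n, y_n); k2 = f(x_n + h/2, y_n + (h/2)·k1); y_{n+1} = y_n + h·k2.
x=0.000000, y=1.950000:
  k1 = f(0.000000, 1.950000) = 0.235500
  k2 = f(0.220000, 2.001810) = 0.403073
  y ← 1.950000 + 0.44·0.403073 = 2.127352
x=0.440000, y=2.127352:
  k1 = f(0.440000, 2.127352) = 0.578696
  k2 = f(0.660000, 2.254665) = 0.732653
  y ← 2.127352 + 0.44·0.732653 = 2.449720
x=0.880000, y=2.449720:
  k1 = f(0.880000, 2.449720) = 0.901719
  k2 = f(1.100000, 2.648098) = 1.057901
  y ← 2.449720 + 0.44·1.057901 = 2.915196
y(1.32) ≈ 2.9152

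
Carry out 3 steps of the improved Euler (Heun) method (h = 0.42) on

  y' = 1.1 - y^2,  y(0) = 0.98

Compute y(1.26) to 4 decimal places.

Heun: k1 = f(x_n, y_n); k2 = f(x_n + h, y_n + h·k1); y_{n+1} = y_n + (h/2)·(k1 + k2).
x=0.000000, y=0.980000:
  k1 = f(0.000000, 0.980000) = 0.139600
  k2 = f(0.420000, 1.038632) = 0.021244
  y ← 0.980000 + (0.42/2)·(0.139600 + 0.021244) = 1.013777
x=0.420000, y=1.013777:
  k1 = f(0.420000, 1.013777) = 0.072256
  k2 = f(0.840000, 1.044125) = 0.009804
  y ← 1.013777 + (0.42/2)·(0.072256 + 0.009804) = 1.031010
x=0.840000, y=1.031010:
  k1 = f(0.840000, 1.031010) = 0.037019
  k2 = f(1.260000, 1.046558) = 0.004717
  y ← 1.031010 + (0.42/2)·(0.037019 + 0.004717) = 1.039774
y(1.26) ≈ 1.0398

1.0398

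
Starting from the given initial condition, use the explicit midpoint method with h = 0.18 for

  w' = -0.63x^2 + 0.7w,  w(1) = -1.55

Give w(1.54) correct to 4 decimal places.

Midpoint: k1 = f(x_n, w_n); k2 = f(x_n + h/2, w_n + (h/2)·k1); w_{n+1} = w_n + h·k2.
x=1.000000, w=-1.550000:
  k1 = f(1.000000, -1.550000) = -1.715000
  k2 = f(1.090000, -1.704350) = -1.941548
  w ← -1.550000 + 0.18·(-1.941548) = -1.899479
x=1.180000, w=-1.899479:
  k1 = f(1.180000, -1.899479) = -2.206847
  k2 = f(1.270000, -2.098095) = -2.484793
  w ← -1.899479 + 0.18·(-2.484793) = -2.346741
x=1.360000, w=-2.346741:
  k1 = f(1.360000, -2.346741) = -2.807967
  k2 = f(1.450000, -2.599458) = -3.144196
  w ← -2.346741 + 0.18·(-3.144196) = -2.912697
w(1.54) ≈ -2.9127

-2.9127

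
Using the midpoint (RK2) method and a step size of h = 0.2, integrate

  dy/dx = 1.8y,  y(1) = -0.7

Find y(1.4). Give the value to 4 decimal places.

-1.4210

Midpoint: k1 = f(x_n, y_n); k2 = f(x_n + h/2, y_n + (h/2)·k1); y_{n+1} = y_n + h·k2.
x=1.000000, y=-0.700000:
  k1 = f(1.000000, -0.700000) = -1.260000
  k2 = f(1.100000, -0.826000) = -1.486800
  y ← -0.700000 + 0.2·(-1.486800) = -0.997360
x=1.200000, y=-0.997360:
  k1 = f(1.200000, -0.997360) = -1.795248
  k2 = f(1.300000, -1.176885) = -2.118393
  y ← -0.997360 + 0.2·(-2.118393) = -1.421039
y(1.4) ≈ -1.4210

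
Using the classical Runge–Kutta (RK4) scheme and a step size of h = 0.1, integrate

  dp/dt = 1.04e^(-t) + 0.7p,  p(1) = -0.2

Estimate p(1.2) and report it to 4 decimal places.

RK4: k1 = f(t_n, p_n); k2 = f(t_n + h/2, p_n + (h/2)·k1); k3 = f(t_n + h/2, p_n + (h/2)·k2); k4 = f(t_n + h, p_n + h·k3); p_{n+1} = p_n + (h/6)·(k1 + 2k2 + 2k3 + k4).
t=1.000000, p=-0.200000:
  k1 = f(1.000000, -0.200000) = 0.242595
  k2 = f(1.050000, -0.187870) = 0.232426
  k3 = f(1.050000, -0.188379) = 0.232070
  k4 = f(1.100000, -0.176793) = 0.222431
  p ← -0.200000 + (0.1/6)·(k1 + 2k2 + 2k3 + k4) = -0.176766
t=1.100000, p=-0.176766:
  k1 = f(1.100000, -0.176766) = 0.222449
  k2 = f(1.150000, -0.165644) = 0.213352
  k3 = f(1.150000, -0.166099) = 0.213033
  k4 = f(1.200000, -0.155463) = 0.204418
  p ← -0.176766 + (0.1/6)·(k1 + 2k2 + 2k3 + k4) = -0.155439
p(1.2) ≈ -0.1554

-0.1554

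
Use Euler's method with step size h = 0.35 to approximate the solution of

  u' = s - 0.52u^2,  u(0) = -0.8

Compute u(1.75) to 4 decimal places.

Euler: u_{n+1} = u_n + h·f(s_n, u_n).
s=0.000000, u=-0.800000: f=-0.332800 → u ← -0.800000 + 0.35·(-0.332800) = -0.916480
s=0.350000, u=-0.916480: f=-0.086767 → u ← -0.916480 + 0.35·(-0.086767) = -0.946848
s=0.700000, u=-0.946848: f=0.233809 → u ← -0.946848 + 0.35·0.233809 = -0.865015
s=1.050000, u=-0.865015: f=0.660909 → u ← -0.865015 + 0.35·0.660909 = -0.633697
s=1.400000, u=-0.633697: f=1.191183 → u ← -0.633697 + 0.35·1.191183 = -0.216783
u(1.75) ≈ -0.2168

-0.2168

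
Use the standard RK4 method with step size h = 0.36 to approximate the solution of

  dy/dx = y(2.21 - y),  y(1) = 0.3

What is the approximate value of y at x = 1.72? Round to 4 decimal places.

0.9617

RK4: k1 = f(x_n, y_n); k2 = f(x_n + h/2, y_n + (h/2)·k1); k3 = f(x_n + h/2, y_n + (h/2)·k2); k4 = f(x_n + h, y_n + h·k3); y_{n+1} = y_n + (h/6)·(k1 + 2k2 + 2k3 + k4).
x=1.000000, y=0.300000:
  k1 = f(1.000000, 0.300000) = 0.573000
  k2 = f(1.180000, 0.403140) = 0.728418
  k3 = f(1.180000, 0.431115) = 0.766904
  k4 = f(1.360000, 0.576086) = 0.941274
  y ← 0.300000 + (0.36/6)·(k1 + 2k2 + 2k3 + k4) = 0.570295
x=1.360000, y=0.570295:
  k1 = f(1.360000, 0.570295) = 0.935116
  k2 = f(1.540000, 0.738616) = 1.086788
  k3 = f(1.540000, 0.765917) = 1.106048
  k4 = f(1.720000, 0.968472) = 1.202385
  y ← 0.570295 + (0.36/6)·(k1 + 2k2 + 2k3 + k4) = 0.961685
y(1.72) ≈ 0.9617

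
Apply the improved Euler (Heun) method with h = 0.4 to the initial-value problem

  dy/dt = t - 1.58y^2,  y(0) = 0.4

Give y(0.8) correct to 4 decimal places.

Heun: k1 = f(t_n, y_n); k2 = f(t_n + h, y_n + h·k1); y_{n+1} = y_n + (h/2)·(k1 + k2).
t=0.000000, y=0.400000:
  k1 = f(0.000000, 0.400000) = -0.252800
  k2 = f(0.400000, 0.298880) = 0.258860
  y ← 0.400000 + (0.4/2)·(-0.252800 + 0.258860) = 0.401212
t=0.400000, y=0.401212:
  k1 = f(0.400000, 0.401212) = 0.145666
  k2 = f(0.800000, 0.459478) = 0.466430
  y ← 0.401212 + (0.4/2)·(0.145666 + 0.466430) = 0.523631
y(0.8) ≈ 0.5236

0.5236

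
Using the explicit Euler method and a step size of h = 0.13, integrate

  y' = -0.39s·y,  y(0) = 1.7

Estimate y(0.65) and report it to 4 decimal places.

Euler: y_{n+1} = y_n + h·f(s_n, y_n).
s=0.000000, y=1.700000: f=0.000000 → y ← 1.700000 + 0.13·0.000000 = 1.700000
s=0.130000, y=1.700000: f=-0.086190 → y ← 1.700000 + 0.13·(-0.086190) = 1.688795
s=0.260000, y=1.688795: f=-0.171244 → y ← 1.688795 + 0.13·(-0.171244) = 1.666534
s=0.390000, y=1.666534: f=-0.253480 → y ← 1.666534 + 0.13·(-0.253480) = 1.633581
s=0.520000, y=1.633581: f=-0.331290 → y ← 1.633581 + 0.13·(-0.331290) = 1.590513
y(0.65) ≈ 1.5905

1.5905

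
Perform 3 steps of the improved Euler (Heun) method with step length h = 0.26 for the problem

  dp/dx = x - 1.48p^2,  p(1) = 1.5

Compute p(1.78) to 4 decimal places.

1.0951

Heun: k1 = f(x_n, p_n); k2 = f(x_n + h, p_n + h·k1); p_{n+1} = p_n + (h/2)·(k1 + k2).
x=1.000000, p=1.500000:
  k1 = f(1.000000, 1.500000) = -2.330000
  k2 = f(1.260000, 0.894200) = 0.076601
  p ← 1.500000 + (0.26/2)·(-2.330000 + 0.076601) = 1.207058
x=1.260000, p=1.207058:
  k1 = f(1.260000, 1.207058) = -0.896344
  k2 = f(1.520000, 0.974009) = 0.115935
  p ← 1.207058 + (0.26/2)·(-0.896344 + 0.115935) = 1.105605
x=1.520000, p=1.105605:
  k1 = f(1.520000, 1.105605) = -0.289096
  k2 = f(1.780000, 1.030440) = 0.208526
  p ← 1.105605 + (0.26/2)·(-0.289096 + 0.208526) = 1.095131
p(1.78) ≈ 1.0951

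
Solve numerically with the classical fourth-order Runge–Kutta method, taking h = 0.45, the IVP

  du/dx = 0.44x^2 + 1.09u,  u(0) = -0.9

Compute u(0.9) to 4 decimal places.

RK4: k1 = f(x_n, u_n); k2 = f(x_n + h/2, u_n + (h/2)·k1); k3 = f(x_n + h/2, u_n + (h/2)·k2); k4 = f(x_n + h, u_n + h·k3); u_{n+1} = u_n + (h/6)·(k1 + 2k2 + 2k3 + k4).
x=0.000000, u=-0.900000:
  k1 = f(0.000000, -0.900000) = -0.981000
  k2 = f(0.225000, -1.120725) = -1.199315
  k3 = f(0.225000, -1.169846) = -1.252857
  k4 = f(0.450000, -1.463786) = -1.506426
  u ← -0.900000 + (0.45/6)·(k1 + 2k2 + 2k3 + k4) = -1.454383
x=0.450000, u=-1.454383:
  k1 = f(0.450000, -1.454383) = -1.496177
  k2 = f(0.675000, -1.791023) = -1.751740
  k3 = f(0.675000, -1.848524) = -1.814416
  k4 = f(0.900000, -2.270870) = -2.118849
  u ← -1.454383 + (0.45/6)·(k1 + 2k2 + 2k3 + k4) = -2.260433
u(0.9) ≈ -2.2604

-2.2604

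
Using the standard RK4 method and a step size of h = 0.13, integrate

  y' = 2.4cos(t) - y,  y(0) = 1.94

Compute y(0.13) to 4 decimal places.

1.9952

RK4: k1 = f(t_n, y_n); k2 = f(t_n + h/2, y_n + (h/2)·k1); k3 = f(t_n + h/2, y_n + (h/2)·k2); k4 = f(t_n + h, y_n + h·k3); y_{n+1} = y_n + (h/6)·(k1 + 2k2 + 2k3 + k4).
t=0.000000, y=1.940000:
  k1 = f(0.000000, 1.940000) = 0.460000
  k2 = f(0.065000, 1.969900) = 0.425032
  k3 = f(0.065000, 1.967627) = 0.427305
  k4 = f(0.130000, 1.995550) = 0.384199
  y ← 1.940000 + (0.13/6)·(k1 + 2k2 + 2k3 + k4) = 1.995226
y(0.13) ≈ 1.9952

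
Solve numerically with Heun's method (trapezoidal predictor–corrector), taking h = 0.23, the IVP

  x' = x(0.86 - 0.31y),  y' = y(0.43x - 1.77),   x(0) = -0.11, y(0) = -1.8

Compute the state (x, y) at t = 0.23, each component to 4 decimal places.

-0.1478, -1.2030

Heun on (x,y): k1 = f(t_n, state_n); k2 = f(t_n + h, state_n + h·k1); state_{n+1} = state_n + (h/2)·(k1 + k2).
0.000000: (-0.110000, -1.800000)
  k1 = (-0.155980, 3.271140)
  predictor → (-0.145875, -1.047638)
  k2 = (-0.172828, 1.920033)
  → (-0.147813, -1.203015)
(x(0.23), y(0.23)) ≈ (-0.1478, -1.2030)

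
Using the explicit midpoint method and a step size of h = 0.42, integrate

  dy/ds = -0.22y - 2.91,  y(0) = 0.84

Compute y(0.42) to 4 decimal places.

-0.3998

Midpoint: k1 = f(s_n, y_n); k2 = f(s_n + h/2, y_n + (h/2)·k1); y_{n+1} = y_n + h·k2.
s=0.000000, y=0.840000:
  k1 = f(0.000000, 0.840000) = -3.094800
  k2 = f(0.210000, 0.190092) = -2.951820
  y ← 0.840000 + 0.42·(-2.951820) = -0.399765
y(0.42) ≈ -0.3998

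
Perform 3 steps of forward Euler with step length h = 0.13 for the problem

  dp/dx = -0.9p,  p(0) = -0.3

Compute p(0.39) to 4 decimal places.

-0.2065

Euler: p_{n+1} = p_n + h·f(x_n, p_n).
x=0.000000, p=-0.300000: f=0.270000 → p ← -0.300000 + 0.13·0.270000 = -0.264900
x=0.130000, p=-0.264900: f=0.238410 → p ← -0.264900 + 0.13·0.238410 = -0.233907
x=0.260000, p=-0.233907: f=0.210516 → p ← -0.233907 + 0.13·0.210516 = -0.206540
p(0.39) ≈ -0.2065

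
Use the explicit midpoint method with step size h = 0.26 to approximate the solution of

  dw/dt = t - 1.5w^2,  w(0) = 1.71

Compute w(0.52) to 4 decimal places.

Midpoint: k1 = f(t_n, w_n); k2 = f(t_n + h/2, w_n + (h/2)·k1); w_{n+1} = w_n + h·k2.
t=0.000000, w=1.710000:
  k1 = f(0.000000, 1.710000) = -4.386150
  k2 = f(0.130000, 1.139800) = -1.818718
  w ← 1.710000 + 0.26·(-1.818718) = 1.237133
t=0.260000, w=1.237133:
  k1 = f(0.260000, 1.237133) = -2.035748
  k2 = f(0.390000, 0.972486) = -1.028594
  w ← 1.237133 + 0.26·(-1.028594) = 0.969699
w(0.52) ≈ 0.9697

0.9697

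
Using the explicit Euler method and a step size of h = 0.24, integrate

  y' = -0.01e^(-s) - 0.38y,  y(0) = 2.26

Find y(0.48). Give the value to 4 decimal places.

Euler: y_{n+1} = y_n + h·f(s_n, y_n).
s=0.000000, y=2.260000: f=-0.868800 → y ← 2.260000 + 0.24·(-0.868800) = 2.051488
s=0.240000, y=2.051488: f=-0.787432 → y ← 2.051488 + 0.24·(-0.787432) = 1.862504
y(0.48) ≈ 1.8625

1.8625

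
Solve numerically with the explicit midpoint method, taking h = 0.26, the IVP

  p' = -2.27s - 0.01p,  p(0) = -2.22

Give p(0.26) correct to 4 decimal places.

-2.2910

Midpoint: k1 = f(s_n, p_n); k2 = f(s_n + h/2, p_n + (h/2)·k1); p_{n+1} = p_n + h·k2.
s=0.000000, p=-2.220000:
  k1 = f(0.000000, -2.220000) = 0.022200
  k2 = f(0.130000, -2.217114) = -0.272929
  p ← -2.220000 + 0.26·(-0.272929) = -2.290962
p(0.26) ≈ -2.2910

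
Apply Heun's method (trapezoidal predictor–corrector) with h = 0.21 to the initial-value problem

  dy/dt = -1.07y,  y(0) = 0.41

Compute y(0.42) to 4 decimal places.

0.2628

Heun: k1 = f(t_n, y_n); k2 = f(t_n + h, y_n + h·k1); y_{n+1} = y_n + (h/2)·(k1 + k2).
t=0.000000, y=0.410000:
  k1 = f(0.000000, 0.410000) = -0.438700
  k2 = f(0.210000, 0.317873) = -0.340124
  y ← 0.410000 + (0.21/2)·(-0.438700 + (-0.340124)) = 0.328223
t=0.210000, y=0.328223:
  k1 = f(0.210000, 0.328223) = -0.351199
  k2 = f(0.420000, 0.254472) = -0.272285
  y ← 0.328223 + (0.21/2)·(-0.351199 + (-0.272285)) = 0.262758
y(0.42) ≈ 0.2628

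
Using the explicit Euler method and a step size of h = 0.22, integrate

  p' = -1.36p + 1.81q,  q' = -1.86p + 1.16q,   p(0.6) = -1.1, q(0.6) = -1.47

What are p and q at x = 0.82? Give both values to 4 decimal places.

-1.3562, -1.3950

Euler on (p,q): p_{n+1} = p_n + h·p', q_{n+1} = q_n + h·q'.
0.600000: (-1.100000, -1.470000); f=(-1.164700, 0.340800) → (-1.356234, -1.395024)
(p(0.82), q(0.82)) ≈ (-1.3562, -1.3950)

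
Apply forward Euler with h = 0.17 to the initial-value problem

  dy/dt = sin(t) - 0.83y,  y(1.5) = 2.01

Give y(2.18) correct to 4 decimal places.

1.6207

Euler: y_{n+1} = y_n + h·f(t_n, y_n).
t=1.500000, y=2.010000: f=-0.670805 → y ← 2.010000 + 0.17·(-0.670805) = 1.895963
t=1.670000, y=1.895963: f=-0.578566 → y ← 1.895963 + 0.17·(-0.578566) = 1.797607
t=1.840000, y=1.797607: f=-0.528031 → y ← 1.797607 + 0.17·(-0.528031) = 1.707842
t=2.010000, y=1.707842: f=-0.512418 → y ← 1.707842 + 0.17·(-0.512418) = 1.620731
y(2.18) ≈ 1.6207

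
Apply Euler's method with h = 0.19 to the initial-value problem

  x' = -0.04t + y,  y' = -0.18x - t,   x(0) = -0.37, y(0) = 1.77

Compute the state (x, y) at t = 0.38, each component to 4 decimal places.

Euler on (x,y): x_{n+1} = x_n + h·x', y_{n+1} = y_n + h·y'.
0.000000: (-0.370000, 1.770000); f=(1.770000, 0.066600) → (-0.033700, 1.782654)
0.190000: (-0.033700, 1.782654); f=(1.775054, -0.183934) → (0.303560, 1.747707)
(x(0.38), y(0.38)) ≈ (0.3036, 1.7477)

0.3036, 1.7477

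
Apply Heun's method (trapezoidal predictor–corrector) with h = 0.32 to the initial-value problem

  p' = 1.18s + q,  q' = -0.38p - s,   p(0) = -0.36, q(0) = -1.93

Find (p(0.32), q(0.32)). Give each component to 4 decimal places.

-0.9102, -1.8999

Heun on (p,q): k1 = f(s_n, state_n); k2 = f(s_n + h, state_n + h·k1); state_{n+1} = state_n + (h/2)·(k1 + k2).
0.000000: (-0.360000, -1.930000)
  k1 = (-1.930000, 0.136800)
  predictor → (-0.977600, -1.886224)
  k2 = (-1.508624, 0.051488)
  → (-0.910180, -1.899874)
(p(0.32), q(0.32)) ≈ (-0.9102, -1.8999)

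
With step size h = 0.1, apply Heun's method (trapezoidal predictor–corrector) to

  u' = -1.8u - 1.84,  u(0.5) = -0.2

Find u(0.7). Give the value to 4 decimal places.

-0.4473

Heun: k1 = f(t_n, u_n); k2 = f(t_n + h, u_n + h·k1); u_{n+1} = u_n + (h/2)·(k1 + k2).
t=0.500000, u=-0.200000:
  k1 = f(0.500000, -0.200000) = -1.480000
  k2 = f(0.600000, -0.348000) = -1.213600
  u ← -0.200000 + (0.1/2)·(-1.480000 + (-1.213600)) = -0.334680
t=0.600000, u=-0.334680:
  k1 = f(0.600000, -0.334680) = -1.237576
  k2 = f(0.700000, -0.458438) = -1.014812
  u ← -0.334680 + (0.1/2)·(-1.237576 + (-1.014812)) = -0.447299
u(0.7) ≈ -0.4473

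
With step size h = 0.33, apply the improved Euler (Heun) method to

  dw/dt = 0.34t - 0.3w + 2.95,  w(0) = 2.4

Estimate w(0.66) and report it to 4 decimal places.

Heun: k1 = f(t_n, w_n); k2 = f(t_n + h, w_n + h·k1); w_{n+1} = w_n + (h/2)·(k1 + k2).
t=0.000000, w=2.400000:
  k1 = f(0.000000, 2.400000) = 2.230000
  k2 = f(0.330000, 3.135900) = 2.121430
  w ← 2.400000 + (0.33/2)·(2.230000 + 2.121430) = 3.117986
t=0.330000, w=3.117986:
  k1 = f(0.330000, 3.117986) = 2.126804
  k2 = f(0.660000, 3.819831) = 2.028451
  w ← 3.117986 + (0.33/2)·(2.126804 + 2.028451) = 3.803603
w(0.66) ≈ 3.8036

3.8036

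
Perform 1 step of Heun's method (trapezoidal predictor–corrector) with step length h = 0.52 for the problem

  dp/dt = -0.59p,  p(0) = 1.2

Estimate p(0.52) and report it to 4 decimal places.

Heun: k1 = f(t_n, p_n); k2 = f(t_n + h, p_n + h·k1); p_{n+1} = p_n + (h/2)·(k1 + k2).
t=0.000000, p=1.200000:
  k1 = f(0.000000, 1.200000) = -0.708000
  k2 = f(0.520000, 0.831840) = -0.490786
  p ← 1.200000 + (0.52/2)·(-0.708000 + (-0.490786)) = 0.888316
p(0.52) ≈ 0.8883

0.8883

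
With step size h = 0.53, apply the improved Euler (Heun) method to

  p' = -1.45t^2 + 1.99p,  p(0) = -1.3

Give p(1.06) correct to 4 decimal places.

-9.7971

Heun: k1 = f(t_n, p_n); k2 = f(t_n + h, p_n + h·k1); p_{n+1} = p_n + (h/2)·(k1 + k2).
t=0.000000, p=-1.300000:
  k1 = f(0.000000, -1.300000) = -2.587000
  k2 = f(0.530000, -2.671110) = -5.722814
  p ← -1.300000 + (0.53/2)·(-2.587000 + (-5.722814)) = -3.502101
t=0.530000, p=-3.502101:
  k1 = f(0.530000, -3.502101) = -7.376485
  k2 = f(1.060000, -7.411638) = -16.378379
  p ← -3.502101 + (0.53/2)·(-7.376485 + (-16.378379)) = -9.797140
p(1.06) ≈ -9.7971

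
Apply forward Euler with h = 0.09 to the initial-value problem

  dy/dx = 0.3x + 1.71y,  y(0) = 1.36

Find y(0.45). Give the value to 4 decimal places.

2.8105

Euler: y_{n+1} = y_n + h·f(x_n, y_n).
x=0.000000, y=1.360000: f=2.325600 → y ← 1.360000 + 0.09·2.325600 = 1.569304
x=0.090000, y=1.569304: f=2.710510 → y ← 1.569304 + 0.09·2.710510 = 1.813250
x=0.180000, y=1.813250: f=3.154657 → y ← 1.813250 + 0.09·3.154657 = 2.097169
x=0.270000, y=2.097169: f=3.667159 → y ← 2.097169 + 0.09·3.667159 = 2.427213
x=0.360000, y=2.427213: f=4.258535 → y ← 2.427213 + 0.09·4.258535 = 2.810481
y(0.45) ≈ 2.8105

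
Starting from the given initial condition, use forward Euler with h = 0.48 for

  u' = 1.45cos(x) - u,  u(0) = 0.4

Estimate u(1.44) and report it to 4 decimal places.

0.9646

Euler: u_{n+1} = u_n + h·f(x_n, u_n).
x=0.000000, u=0.400000: f=1.050000 → u ← 0.400000 + 0.48·1.050000 = 0.904000
x=0.480000, u=0.904000: f=0.382143 → u ← 0.904000 + 0.48·0.382143 = 1.087428
x=0.960000, u=1.087428: f=-0.255824 → u ← 1.087428 + 0.48·(-0.255824) = 0.964633
u(1.44) ≈ 0.9646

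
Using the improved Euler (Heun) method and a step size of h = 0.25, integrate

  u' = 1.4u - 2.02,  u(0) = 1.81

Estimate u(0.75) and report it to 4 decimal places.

Heun: k1 = f(x_n, u_n); k2 = f(x_n + h, u_n + h·k1); u_{n+1} = u_n + (h/2)·(k1 + k2).
x=0.000000, u=1.810000:
  k1 = f(0.000000, 1.810000) = 0.514000
  k2 = f(0.250000, 1.938500) = 0.693900
  u ← 1.810000 + (0.25/2)·(0.514000 + 0.693900) = 1.960987
x=0.250000, u=1.960987:
  k1 = f(0.250000, 1.960987) = 0.725382
  k2 = f(0.500000, 2.142333) = 0.979266
  u ← 1.960987 + (0.25/2)·(0.725382 + 0.979266) = 2.174069
x=0.500000, u=2.174069:
  k1 = f(0.500000, 2.174069) = 1.023696
  k2 = f(0.750000, 2.429993) = 1.381990
  u ← 2.174069 + (0.25/2)·(1.023696 + 1.381990) = 2.474779
u(0.75) ≈ 2.4748

2.4748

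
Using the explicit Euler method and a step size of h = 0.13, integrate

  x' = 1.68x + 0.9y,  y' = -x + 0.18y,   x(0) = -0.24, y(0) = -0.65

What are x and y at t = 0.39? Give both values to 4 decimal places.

Euler on (x,y): x_{n+1} = x_n + h·x', y_{n+1} = y_n + h·y'.
0.000000: (-0.240000, -0.650000); f=(-0.988200, 0.123000) → (-0.368466, -0.634010)
0.130000: (-0.368466, -0.634010); f=(-1.189632, 0.254344) → (-0.523118, -0.600945)
0.260000: (-0.523118, -0.600945); f=(-1.419689, 0.414948) → (-0.707678, -0.547002)
(x(0.39), y(0.39)) ≈ (-0.7077, -0.5470)

-0.7077, -0.5470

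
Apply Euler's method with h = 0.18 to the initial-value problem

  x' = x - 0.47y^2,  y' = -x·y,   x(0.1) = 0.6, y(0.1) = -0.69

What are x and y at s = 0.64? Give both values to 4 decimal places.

Euler on (x,y): x_{n+1} = x_n + h·x', y_{n+1} = y_n + h·y'.
0.100000: (0.600000, -0.690000); f=(0.376233, 0.414000) → (0.667722, -0.615480)
0.280000: (0.667722, -0.615480); f=(0.489679, 0.410969) → (0.755864, -0.541505)
0.460000: (0.755864, -0.541505); f=(0.618047, 0.409305) → (0.867113, -0.467831)
(x(0.64), y(0.64)) ≈ (0.8671, -0.4678)

0.8671, -0.4678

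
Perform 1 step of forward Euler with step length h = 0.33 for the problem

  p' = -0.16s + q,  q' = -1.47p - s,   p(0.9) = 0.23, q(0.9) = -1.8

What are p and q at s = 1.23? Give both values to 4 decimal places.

Euler on (p,q): p_{n+1} = p_n + h·p', q_{n+1} = q_n + h·q'.
0.900000: (0.230000, -1.800000); f=(-1.944000, -1.238100) → (-0.411520, -2.208573)
(p(1.23), q(1.23)) ≈ (-0.4115, -2.2086)

-0.4115, -2.2086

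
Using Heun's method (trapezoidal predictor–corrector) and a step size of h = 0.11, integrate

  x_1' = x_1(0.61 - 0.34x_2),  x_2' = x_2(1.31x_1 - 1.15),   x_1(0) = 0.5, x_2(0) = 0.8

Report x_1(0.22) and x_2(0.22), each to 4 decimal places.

0.5403, 0.7215

Heun on (x_1,x_2): k1 = f(s_n, state_n); k2 = f(s_n + h, state_n + h·k1); state_{n+1} = state_n + (h/2)·(k1 + k2).
0.000000: (0.500000, 0.800000)
  k1 = (0.169000, -0.396000)
  predictor → (0.518590, 0.756440)
  k2 = (0.182964, -0.356016)
  → (0.519358, 0.758639)
0.110000: (0.519358, 0.758639)
  k1 = (0.182847, -0.356288)
  predictor → (0.539471, 0.719447)
  k2 = (0.197116, -0.318926)
  → (0.540256, 0.721502)
(x_1(0.22), x_2(0.22)) ≈ (0.5403, 0.7215)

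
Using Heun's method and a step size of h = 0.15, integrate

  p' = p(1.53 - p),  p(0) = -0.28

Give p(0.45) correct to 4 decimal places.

-0.6709

Heun: k1 = f(s_n, p_n); k2 = f(s_n + h, p_n + h·k1); p_{n+1} = p_n + (h/2)·(k1 + k2).
s=0.000000, p=-0.280000:
  k1 = f(0.000000, -0.280000) = -0.506800
  k2 = f(0.150000, -0.356020) = -0.671461
  p ← -0.280000 + (0.15/2)·(-0.506800 + (-0.671461)) = -0.368370
s=0.150000, p=-0.368370:
  k1 = f(0.150000, -0.368370) = -0.699302
  k2 = f(0.300000, -0.473265) = -0.948075
  p ← -0.368370 + (0.15/2)·(-0.699302 + (-0.948075)) = -0.491923
s=0.300000, p=-0.491923:
  k1 = f(0.300000, -0.491923) = -0.994630
  k2 = f(0.450000, -0.641117) = -1.391941
  p ← -0.491923 + (0.15/2)·(-0.994630 + (-1.391941)) = -0.670916
p(0.45) ≈ -0.6709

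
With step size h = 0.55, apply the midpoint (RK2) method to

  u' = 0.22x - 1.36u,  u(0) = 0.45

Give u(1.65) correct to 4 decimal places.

0.2335

Midpoint: k1 = f(x_n, u_n); k2 = f(x_n + h/2, u_n + (h/2)·k1); u_{n+1} = u_n + h·k2.
x=0.000000, u=0.450000:
  k1 = f(0.000000, 0.450000) = -0.612000
  k2 = f(0.275000, 0.281700) = -0.322612
  u ← 0.450000 + 0.55·(-0.322612) = 0.272563
x=0.550000, u=0.272563:
  k1 = f(0.550000, 0.272563) = -0.249686
  k2 = f(0.825000, 0.203900) = -0.095804
  u ← 0.272563 + 0.55·(-0.095804) = 0.219871
x=1.100000, u=0.219871:
  k1 = f(1.100000, 0.219871) = -0.057025
  k2 = f(1.375000, 0.204190) = 0.024802
  u ← 0.219871 + 0.55·0.024802 = 0.233513
u(1.65) ≈ 0.2335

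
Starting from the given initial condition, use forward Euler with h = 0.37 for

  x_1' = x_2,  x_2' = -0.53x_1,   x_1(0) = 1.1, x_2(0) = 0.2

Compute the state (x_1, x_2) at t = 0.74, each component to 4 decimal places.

1.1682, -0.2459

Euler on (x_1,x_2): x_1_{n+1} = x_1_n + h·x_1', x_2_{n+1} = x_2_n + h·x_2'.
0.000000: (1.100000, 0.200000); f=(0.200000, -0.583000) → (1.174000, -0.015710)
0.370000: (1.174000, -0.015710); f=(-0.015710, -0.622220) → (1.168187, -0.245931)
(x_1(0.74), x_2(0.74)) ≈ (1.1682, -0.2459)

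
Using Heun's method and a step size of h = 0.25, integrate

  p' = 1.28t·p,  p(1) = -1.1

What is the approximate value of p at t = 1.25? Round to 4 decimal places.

Heun: k1 = f(t_n, p_n); k2 = f(t_n + h, p_n + h·k1); p_{n+1} = p_n + (h/2)·(k1 + k2).
t=1.000000, p=-1.100000:
  k1 = f(1.000000, -1.100000) = -1.408000
  k2 = f(1.250000, -1.452000) = -2.323200
  p ← -1.100000 + (0.25/2)·(-1.408000 + (-2.323200)) = -1.566400
p(1.25) ≈ -1.5664

-1.5664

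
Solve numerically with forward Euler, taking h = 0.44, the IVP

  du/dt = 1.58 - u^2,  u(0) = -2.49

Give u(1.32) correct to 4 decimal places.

-84.5423

Euler: u_{n+1} = u_n + h·f(t_n, u_n).
t=0.000000, u=-2.490000: f=-4.620100 → u ← -2.490000 + 0.44·(-4.620100) = -4.522844
t=0.440000, u=-4.522844: f=-18.876118 → u ← -4.522844 + 0.44·(-18.876118) = -12.828336
t=0.880000, u=-12.828336: f=-162.986201 → u ← -12.828336 + 0.44·(-162.986201) = -84.542264
u(1.32) ≈ -84.5423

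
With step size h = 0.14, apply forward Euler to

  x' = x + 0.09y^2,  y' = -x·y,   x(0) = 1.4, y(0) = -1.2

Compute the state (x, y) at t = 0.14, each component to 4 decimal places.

1.6141, -0.9648

Euler on (x,y): x_{n+1} = x_n + h·x', y_{n+1} = y_n + h·y'.
0.000000: (1.400000, -1.200000); f=(1.529600, 1.680000) → (1.614144, -0.964800)
(x(0.14), y(0.14)) ≈ (1.6141, -0.9648)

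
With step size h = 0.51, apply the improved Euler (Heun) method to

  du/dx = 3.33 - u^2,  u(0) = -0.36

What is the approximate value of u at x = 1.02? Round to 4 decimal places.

Heun: k1 = f(x_n, u_n); k2 = f(x_n + h, u_n + h·k1); u_{n+1} = u_n + (h/2)·(k1 + k2).
x=0.000000, u=-0.360000:
  k1 = f(0.000000, -0.360000) = 3.200400
  k2 = f(0.510000, 1.272204) = 1.711497
  u ← -0.360000 + (0.51/2)·(3.200400 + 1.711497) = 0.892534
x=0.510000, u=0.892534:
  k1 = f(0.510000, 0.892534) = 2.533384
  k2 = f(1.020000, 2.184559) = -1.442299
  u ← 0.892534 + (0.51/2)·(2.533384 + (-1.442299)) = 1.170760
u(1.02) ≈ 1.1708

1.1708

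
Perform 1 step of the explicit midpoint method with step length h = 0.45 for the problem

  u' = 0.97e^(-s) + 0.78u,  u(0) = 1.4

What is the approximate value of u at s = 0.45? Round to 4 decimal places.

2.4028

Midpoint: k1 = f(s_n, u_n); k2 = f(s_n + h/2, u_n + (h/2)·k1); u_{n+1} = u_n + h·k2.
s=0.000000, u=1.400000:
  k1 = f(0.000000, 1.400000) = 2.062000
  k2 = f(0.225000, 1.863950) = 2.228442
  u ← 1.400000 + 0.45·2.228442 = 2.402799
u(0.45) ≈ 2.4028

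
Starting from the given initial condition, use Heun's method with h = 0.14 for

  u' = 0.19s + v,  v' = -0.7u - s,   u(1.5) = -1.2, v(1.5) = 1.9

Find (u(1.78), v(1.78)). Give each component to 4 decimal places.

-0.6135, 1.6171

Heun on (u,v): k1 = f(s_n, state_n); k2 = f(s_n + h, state_n + h·k1); state_{n+1} = state_n + (h/2)·(k1 + k2).
1.500000: (-1.200000, 1.900000)
  k1 = (2.185000, -0.660000)
  predictor → (-0.894100, 1.807600)
  k2 = (2.119200, -1.014130)
  → (-0.898706, 1.782811)
1.640000: (-0.898706, 1.782811)
  k1 = (2.094411, -1.010906)
  predictor → (-0.605488, 1.641284)
  k2 = (1.979484, -1.356158)
  → (-0.613533, 1.617116)
(u(1.78), v(1.78)) ≈ (-0.6135, 1.6171)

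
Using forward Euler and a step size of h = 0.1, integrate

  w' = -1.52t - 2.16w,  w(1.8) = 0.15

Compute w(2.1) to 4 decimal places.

-0.6263

Euler: w_{n+1} = w_n + h·f(t_n, w_n).
t=1.800000, w=0.150000: f=-3.060000 → w ← 0.150000 + 0.1·(-3.060000) = -0.156000
t=1.900000, w=-0.156000: f=-2.551040 → w ← -0.156000 + 0.1·(-2.551040) = -0.411104
t=2.000000, w=-0.411104: f=-2.152015 → w ← -0.411104 + 0.1·(-2.152015) = -0.626306
w(2.1) ≈ -0.6263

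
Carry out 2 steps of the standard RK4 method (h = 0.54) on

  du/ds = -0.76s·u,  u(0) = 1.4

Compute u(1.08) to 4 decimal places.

0.8987

RK4: k1 = f(s_n, u_n); k2 = f(s_n + h/2, u_n + (h/2)·k1); k3 = f(s_n + h/2, u_n + (h/2)·k2); k4 = f(s_n + h, u_n + h·k3); u_{n+1} = u_n + (h/6)·(k1 + 2k2 + 2k3 + k4).
s=0.000000, u=1.400000:
  k1 = f(0.000000, 1.400000) = 0.000000
  k2 = f(0.270000, 1.400000) = -0.287280
  k3 = f(0.270000, 1.322434) = -0.271364
  k4 = f(0.540000, 1.253464) = -0.514421
  u ← 1.400000 + (0.54/6)·(k1 + 2k2 + 2k3 + k4) = 1.253146
s=0.540000, u=1.253146:
  k1 = f(0.540000, 1.253146) = -0.514291
  k2 = f(0.810000, 1.114288) = -0.685955
  k3 = f(0.810000, 1.067938) = -0.657423
  k4 = f(1.080000, 0.898138) = -0.737192
  u ← 1.253146 + (0.54/6)·(k1 + 2k2 + 2k3 + k4) = 0.898705
u(1.08) ≈ 0.8987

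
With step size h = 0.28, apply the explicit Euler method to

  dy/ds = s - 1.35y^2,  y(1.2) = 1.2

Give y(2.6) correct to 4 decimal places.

1.3068

Euler: y_{n+1} = y_n + h·f(s_n, y_n).
s=1.200000, y=1.200000: f=-0.744000 → y ← 1.200000 + 0.28·(-0.744000) = 0.991680
s=1.480000, y=0.991680: f=0.152371 → y ← 0.991680 + 0.28·0.152371 = 1.034344
s=1.760000, y=1.034344: f=0.315680 → y ← 1.034344 + 0.28·0.315680 = 1.122734
s=2.040000, y=1.122734: f=0.338282 → y ← 1.122734 + 0.28·0.338282 = 1.217453
s=2.320000, y=1.217453: f=0.319041 → y ← 1.217453 + 0.28·0.319041 = 1.306785
y(2.6) ≈ 1.3068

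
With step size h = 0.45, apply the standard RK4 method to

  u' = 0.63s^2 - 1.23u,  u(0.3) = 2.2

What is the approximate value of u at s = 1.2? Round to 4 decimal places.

0.9874

RK4: k1 = f(s_n, u_n); k2 = f(s_n + h/2, u_n + (h/2)·k1); k3 = f(s_n + h/2, u_n + (h/2)·k2); k4 = f(s_n + h, u_n + h·k3); u_{n+1} = u_n + (h/6)·(k1 + 2k2 + 2k3 + k4).
s=0.300000, u=2.200000:
  k1 = f(0.300000, 2.200000) = -2.649300
  k2 = f(0.525000, 1.603908) = -1.799162
  k3 = f(0.525000, 1.795188) = -2.034438
  k4 = f(0.750000, 1.284503) = -1.225564
  u ← 2.200000 + (0.45/6)·(k1 + 2k2 + 2k3 + k4) = 1.334345
s=0.750000, u=1.334345:
  k1 = f(0.750000, 1.334345) = -1.286870
  k2 = f(0.975000, 1.044800) = -0.686210
  k3 = f(0.975000, 1.179948) = -0.852442
  k4 = f(1.200000, 0.950746) = -0.262218
  u ← 1.334345 + (0.45/6)·(k1 + 2k2 + 2k3 + k4) = 0.987366
u(1.2) ≈ 0.9874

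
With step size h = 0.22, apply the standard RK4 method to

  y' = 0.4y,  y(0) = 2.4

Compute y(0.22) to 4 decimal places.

2.6208

RK4: k1 = f(s_n, y_n); k2 = f(s_n + h/2, y_n + (h/2)·k1); k3 = f(s_n + h/2, y_n + (h/2)·k2); k4 = f(s_n + h, y_n + h·k3); y_{n+1} = y_n + (h/6)·(k1 + 2k2 + 2k3 + k4).
s=0.000000, y=2.400000:
  k1 = f(0.000000, 2.400000) = 0.960000
  k2 = f(0.110000, 2.505600) = 1.002240
  k3 = f(0.110000, 2.510246) = 1.004099
  k4 = f(0.220000, 2.620902) = 1.048361
  y ← 2.400000 + (0.22/6)·(k1 + 2k2 + 2k3 + k4) = 2.620771
y(0.22) ≈ 2.6208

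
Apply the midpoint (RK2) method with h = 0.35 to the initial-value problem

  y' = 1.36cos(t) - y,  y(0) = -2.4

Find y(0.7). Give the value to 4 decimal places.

Midpoint: k1 = f(t_n, y_n); k2 = f(t_n + h/2, y_n + (h/2)·k1); y_{n+1} = y_n + h·k2.
t=0.000000, y=-2.400000:
  k1 = f(0.000000, -2.400000) = 3.760000
  k2 = f(0.175000, -1.742000) = 3.081228
  y ← -2.400000 + 0.35·3.081228 = -1.321570
t=0.350000, y=-1.321570:
  k1 = f(0.350000, -1.321570) = 2.599117
  k2 = f(0.525000, -0.866725) = 2.043565
  y ← -1.321570 + 0.35·2.043565 = -0.606322
y(0.7) ≈ -0.6063

-0.6063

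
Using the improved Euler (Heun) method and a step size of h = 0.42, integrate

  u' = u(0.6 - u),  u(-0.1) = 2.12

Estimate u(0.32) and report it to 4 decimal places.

1.4165

Heun: k1 = f(t_n, u_n); k2 = f(t_n + h, u_n + h·k1); u_{n+1} = u_n + (h/2)·(k1 + k2).
t=-0.100000, u=2.120000:
  k1 = f(-0.100000, 2.120000) = -3.222400
  k2 = f(0.320000, 0.766592) = -0.127708
  u ← 2.120000 + (0.42/2)·(-3.222400 + (-0.127708)) = 1.416477
u(0.32) ≈ 1.4165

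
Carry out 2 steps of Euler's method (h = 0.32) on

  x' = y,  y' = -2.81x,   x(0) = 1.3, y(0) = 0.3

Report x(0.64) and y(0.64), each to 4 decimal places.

Euler on (x,y): x_{n+1} = x_n + h·x', y_{n+1} = y_n + h·y'.
0.000000: (1.300000, 0.300000); f=(0.300000, -3.653000) → (1.396000, -0.868960)
0.320000: (1.396000, -0.868960); f=(-0.868960, -3.922760) → (1.117933, -2.124243)
(x(0.64), y(0.64)) ≈ (1.1179, -2.1242)

1.1179, -2.1242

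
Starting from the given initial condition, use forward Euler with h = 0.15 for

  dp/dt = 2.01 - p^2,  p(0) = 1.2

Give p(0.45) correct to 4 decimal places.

Euler: p_{n+1} = p_n + h·f(t_n, p_n).
t=0.000000, p=1.200000: f=0.570000 → p ← 1.200000 + 0.15·0.570000 = 1.285500
t=0.150000, p=1.285500: f=0.357490 → p ← 1.285500 + 0.15·0.357490 = 1.339123
t=0.300000, p=1.339123: f=0.216748 → p ← 1.339123 + 0.15·0.216748 = 1.371636
p(0.45) ≈ 1.3716

1.3716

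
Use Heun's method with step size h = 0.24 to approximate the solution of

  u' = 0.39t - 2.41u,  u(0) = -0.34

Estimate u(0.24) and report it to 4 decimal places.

-0.1890

Heun: k1 = f(t_n, u_n); k2 = f(t_n + h, u_n + h·k1); u_{n+1} = u_n + (h/2)·(k1 + k2).
t=0.000000, u=-0.340000:
  k1 = f(0.000000, -0.340000) = 0.819400
  k2 = f(0.240000, -0.143344) = 0.439059
  u ← -0.340000 + (0.24/2)·(0.819400 + 0.439059) = -0.188985
u(0.24) ≈ -0.1890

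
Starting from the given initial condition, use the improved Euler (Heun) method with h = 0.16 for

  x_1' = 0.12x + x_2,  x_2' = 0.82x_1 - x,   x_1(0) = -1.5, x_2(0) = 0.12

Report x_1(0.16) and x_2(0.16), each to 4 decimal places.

-1.4950, -0.0883

Heun on (x_1,x_2): k1 = f(x_n, state_n); k2 = f(x_n + h, state_n + h·k1); state_{n+1} = state_n + (h/2)·(k1 + k2).
0.000000: (-1.500000, 0.120000)
  k1 = (0.120000, -1.230000)
  predictor → (-1.480800, -0.076800)
  k2 = (-0.057600, -1.374256)
  → (-1.495008, -0.088340)
(x_1(0.16), x_2(0.16)) ≈ (-1.4950, -0.0883)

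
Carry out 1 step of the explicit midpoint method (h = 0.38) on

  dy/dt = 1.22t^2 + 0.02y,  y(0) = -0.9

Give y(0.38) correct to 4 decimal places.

Midpoint: k1 = f(t_n, y_n); k2 = f(t_n + h/2, y_n + (h/2)·k1); y_{n+1} = y_n + h·k2.
t=0.000000, y=-0.900000:
  k1 = f(0.000000, -0.900000) = -0.018000
  k2 = f(0.190000, -0.903420) = 0.025974
  y ← -0.900000 + 0.38·0.025974 = -0.890130
y(0.38) ≈ -0.8901

-0.8901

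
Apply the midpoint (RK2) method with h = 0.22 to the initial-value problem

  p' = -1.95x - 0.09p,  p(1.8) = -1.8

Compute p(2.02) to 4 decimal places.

-2.5765

Midpoint: k1 = f(x_n, p_n); k2 = f(x_n + h/2, p_n + (h/2)·k1); p_{n+1} = p_n + h·k2.
x=1.800000, p=-1.800000:
  k1 = f(1.800000, -1.800000) = -3.348000
  k2 = f(1.910000, -2.168280) = -3.529355
  p ← -1.800000 + 0.22·(-3.529355) = -2.576458
p(2.02) ≈ -2.5765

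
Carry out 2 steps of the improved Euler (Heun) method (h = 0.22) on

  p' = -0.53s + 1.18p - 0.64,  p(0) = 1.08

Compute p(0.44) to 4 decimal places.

Heun: k1 = f(s_n, p_n); k2 = f(s_n + h, p_n + h·k1); p_{n+1} = p_n + (h/2)·(k1 + k2).
s=0.000000, p=1.080000:
  k1 = f(0.000000, 1.080000) = 0.634400
  k2 = f(0.220000, 1.219568) = 0.682490
  p ← 1.080000 + (0.22/2)·(0.634400 + 0.682490) = 1.224858
s=0.220000, p=1.224858:
  k1 = f(0.220000, 1.224858) = 0.688732
  k2 = f(0.440000, 1.376379) = 0.750927
  p ← 1.224858 + (0.22/2)·(0.688732 + 0.750927) = 1.383220
p(0.44) ≈ 1.3832

1.3832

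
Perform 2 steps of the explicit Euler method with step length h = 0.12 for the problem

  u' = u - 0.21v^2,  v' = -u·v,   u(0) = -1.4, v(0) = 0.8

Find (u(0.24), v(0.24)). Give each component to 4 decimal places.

Euler on (u,v): u_{n+1} = u_n + h·u', v_{n+1} = v_n + h·v'.
0.000000: (-1.400000, 0.800000); f=(-1.534400, 1.120000) → (-1.584128, 0.934400)
0.120000: (-1.584128, 0.934400); f=(-1.767480, 1.480209) → (-1.796226, 1.112025)
(u(0.24), v(0.24)) ≈ (-1.7962, 1.1120)

-1.7962, 1.1120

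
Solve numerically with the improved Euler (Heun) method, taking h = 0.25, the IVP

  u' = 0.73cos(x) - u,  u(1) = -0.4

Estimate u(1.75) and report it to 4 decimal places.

Heun: k1 = f(x_n, u_n); k2 = f(x_n + h, u_n + h·k1); u_{n+1} = u_n + (h/2)·(k1 + k2).
x=1.000000, u=-0.400000:
  k1 = f(1.000000, -0.400000) = 0.794421
  k2 = f(1.250000, -0.201395) = 0.431580
  u ← -0.400000 + (0.25/2)·(0.794421 + 0.431580) = -0.246750
x=1.250000, u=-0.246750:
  k1 = f(1.250000, -0.246750) = 0.476935
  k2 = f(1.500000, -0.127516) = 0.179154
  u ← -0.246750 + (0.25/2)·(0.476935 + 0.179154) = -0.164739
x=1.500000, u=-0.164739:
  k1 = f(1.500000, -0.164739) = 0.216377
  k2 = f(1.750000, -0.110644) = -0.019475
  u ← -0.164739 + (0.25/2)·(0.216377 + (-0.019475)) = -0.140126
u(1.75) ≈ -0.1401

-0.1401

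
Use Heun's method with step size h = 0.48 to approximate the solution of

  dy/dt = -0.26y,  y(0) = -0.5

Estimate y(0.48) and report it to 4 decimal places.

Heun: k1 = f(t_n, y_n); k2 = f(t_n + h, y_n + h·k1); y_{n+1} = y_n + (h/2)·(k1 + k2).
t=0.000000, y=-0.500000:
  k1 = f(0.000000, -0.500000) = 0.130000
  k2 = f(0.480000, -0.437600) = 0.113776
  y ← -0.500000 + (0.48/2)·(0.130000 + 0.113776) = -0.441494
y(0.48) ≈ -0.4415

-0.4415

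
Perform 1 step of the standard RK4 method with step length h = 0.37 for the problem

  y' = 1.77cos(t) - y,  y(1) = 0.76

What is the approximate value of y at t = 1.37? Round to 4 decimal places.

RK4: k1 = f(t_n, y_n); k2 = f(t_n + h/2, y_n + (h/2)·k1); k3 = f(t_n + h/2, y_n + (h/2)·k2); k4 = f(t_n + h, y_n + h·k3); y_{n+1} = y_n + (h/6)·(k1 + 2k2 + 2k3 + k4).
t=1.000000, y=0.760000:
  k1 = f(1.000000, 0.760000) = 0.196335
  k2 = f(1.185000, 0.796322) = -0.130276
  k3 = f(1.185000, 0.735899) = -0.069853
  k4 = f(1.370000, 0.734154) = -0.381128
  y ← 0.760000 + (0.37/6)·(k1 + 2k2 + 2k3 + k4) = 0.723922
y(1.37) ≈ 0.7239

0.7239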